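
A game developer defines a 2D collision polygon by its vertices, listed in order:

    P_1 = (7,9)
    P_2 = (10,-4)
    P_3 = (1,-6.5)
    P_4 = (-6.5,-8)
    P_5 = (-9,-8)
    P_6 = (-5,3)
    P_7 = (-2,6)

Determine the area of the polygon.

200.125

Cross-terms: -118, -61, -50.25, -20, -67, -24, -60  ⇒  Σ = -400.25
Area = |Σ|/2 = 200.125.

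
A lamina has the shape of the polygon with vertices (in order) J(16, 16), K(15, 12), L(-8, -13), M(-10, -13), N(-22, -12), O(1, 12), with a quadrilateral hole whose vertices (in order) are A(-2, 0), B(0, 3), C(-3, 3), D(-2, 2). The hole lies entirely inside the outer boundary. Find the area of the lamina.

380

Outer boundary:
J→K: (16)(12) − (15)(16) = -48
K→L: (15)(-13) − (-8)(12) = -99
L→M: (-8)(-13) − (-10)(-13) = -26
M→N: (-10)(-12) − (-22)(-13) = -166
N→O: (-22)(12) − (1)(-12) = -252
O→J: (1)(16) − (16)(12) = -176
Σ = -767
Area = |Σ|/2 = 383.5.
Hole:
Apply the shoelace (surveyor's) formula: 2A = Σ (x_i·y_{i+1} − x_{i+1}·y_i), indices taken mod 4.
A→B: (-2)(3) − (0)(0) = -6
B→C: (0)(3) − (-3)(3) = 9
C→D: (-3)(2) − (-2)(3) = 0
D→A: (-2)(0) − (-2)(2) = 4
Σ = 7
Area = |Σ|/2 = 3.5.
Net area = 383.5 − 3.5 = 380.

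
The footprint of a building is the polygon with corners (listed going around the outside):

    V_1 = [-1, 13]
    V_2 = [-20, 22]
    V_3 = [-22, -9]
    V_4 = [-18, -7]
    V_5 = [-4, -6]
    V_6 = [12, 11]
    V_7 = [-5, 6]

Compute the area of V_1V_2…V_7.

Apply Gauss's area formula: 2A = Σ (x_i·y_{i+1} − x_{i+1}·y_i), indices taken mod 7.
Σ = (238) + (664) + (-8) + (80) + (28) + (127) + (-59) = 1070
Area = |Σ|/2 = 535.

535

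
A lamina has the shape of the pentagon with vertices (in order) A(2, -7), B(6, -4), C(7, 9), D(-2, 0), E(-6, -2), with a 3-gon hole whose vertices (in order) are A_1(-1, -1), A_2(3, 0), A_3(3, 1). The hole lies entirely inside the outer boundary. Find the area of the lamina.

Outer boundary:
Apply Gauss's area formula: 2A = Σ (x_i·y_{i+1} − x_{i+1}·y_i), indices taken mod 5.
Σ = (34) + (82) + (18) + (4) + (46) = 184
Area = |Σ|/2 = 92.
Hole:
Apply the shoelace (surveyor's) formula: 2A = Σ (x_i·y_{i+1} − x_{i+1}·y_i), indices taken mod 3.
Σ = (3) + (3) + (-2) = 4
Area = |Σ|/2 = 2.
Net area = 92 − 2 = 90.

90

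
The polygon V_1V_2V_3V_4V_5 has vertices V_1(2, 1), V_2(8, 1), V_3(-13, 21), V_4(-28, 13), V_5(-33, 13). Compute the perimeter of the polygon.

|V_1V_2| = √((6)² + (0)²) = √36 = 6
|V_2V_3| = √((-21)² + (20)²) = √841 = 29
|V_3V_4| = √((-15)² + (-8)²) = √289 = 17
|V_4V_5| = √((-5)² + (0)²) = √25 = 5
|V_5V_1| = √((35)² + (-12)²) = √1369 = 37
Perimeter = 6 + 29 + 17 + 5 + 37 = 94.

94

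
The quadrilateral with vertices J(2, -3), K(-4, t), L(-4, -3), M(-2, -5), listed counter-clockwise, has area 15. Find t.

0

Write out the shoelace sum; only the two edges meeting at K involve t:
2·Area = [(2·t − (-4)·(-3)) + ((-4)·(-3) − (-4)·t)] + 30
       = 6·t + 30 = 30
⇒ t = 0.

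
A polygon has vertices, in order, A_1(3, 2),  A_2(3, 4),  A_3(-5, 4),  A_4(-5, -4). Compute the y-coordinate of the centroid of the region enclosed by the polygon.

1.2

Apply the surveyor's formula. First the cross-terms c_i = x_i·y_{i+1} − x_{i+1}·y_i:
  6, 32, 40, 2  ⇒  2A = 80, A = 40.
Then Σ (y_i + y_{i+1})·c_i = 288, so ȳ = 288 / (6·40) = 1.2.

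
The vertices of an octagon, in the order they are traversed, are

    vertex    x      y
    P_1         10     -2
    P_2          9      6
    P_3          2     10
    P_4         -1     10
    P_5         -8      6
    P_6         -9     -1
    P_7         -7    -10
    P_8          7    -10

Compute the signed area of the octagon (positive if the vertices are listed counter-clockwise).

Apply the shoelace (surveyor's) formula: 2A = Σ (x_i·y_{i+1} − x_{i+1}·y_i), indices taken mod 8.
Σ = (78) + (78) + (30) + (74) + (62) + (83) + (140) + (86) = 631
Signed area = Σ/2 = 315.5 (positive ⇒ counter-clockwise traversal).

315.5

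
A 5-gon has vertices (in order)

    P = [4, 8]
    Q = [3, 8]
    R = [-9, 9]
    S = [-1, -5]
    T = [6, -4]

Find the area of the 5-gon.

129.5

Apply the shoelace (surveyor's) formula: 2A = Σ (x_i·y_{i+1} − x_{i+1}·y_i), indices taken mod 5.
Σ = (8) + (99) + (54) + (34) + (64) = 259
Area = |Σ|/2 = 129.5.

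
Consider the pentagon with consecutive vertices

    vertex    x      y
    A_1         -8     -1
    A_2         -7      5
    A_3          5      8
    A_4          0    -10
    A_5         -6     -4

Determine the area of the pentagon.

Cross-terms: -47, -81, -50, -60, -26  ⇒  Σ = -264
Area = |Σ|/2 = 132.

132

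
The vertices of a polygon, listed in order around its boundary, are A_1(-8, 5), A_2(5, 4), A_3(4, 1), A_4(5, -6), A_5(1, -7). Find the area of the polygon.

88.5

Apply the shoelace (surveyor's) formula: 2A = Σ (x_i·y_{i+1} − x_{i+1}·y_i), indices taken mod 5.
Cross-terms: -57, -11, -29, -29, -51  ⇒  Σ = -177
Area = |Σ|/2 = 88.5.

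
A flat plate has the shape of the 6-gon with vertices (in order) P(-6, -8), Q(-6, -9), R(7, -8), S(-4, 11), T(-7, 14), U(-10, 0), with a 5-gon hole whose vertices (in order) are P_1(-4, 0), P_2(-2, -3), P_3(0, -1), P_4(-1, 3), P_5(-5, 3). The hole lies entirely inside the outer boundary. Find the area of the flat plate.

Outer boundary:
Apply the shoelace formula: 2A = Σ (x_i·y_{i+1} − x_{i+1}·y_i), indices taken mod 6.
P→Q: (-6)(-9) − (-6)(-8) = 6
Q→R: (-6)(-8) − (7)(-9) = 111
R→S: (7)(11) − (-4)(-8) = 45
S→T: (-4)(14) − (-7)(11) = 21
T→U: (-7)(0) − (-10)(14) = 140
U→P: (-10)(-8) − (-6)(0) = 80
Σ = 403
Area = |Σ|/2 = 201.5.
Hole:
Apply the shoelace formula: 2A = Σ (x_i·y_{i+1} − x_{i+1}·y_i), indices taken mod 5.
P_1→P_2: (-4)(-3) − (-2)(0) = 12
P_2→P_3: (-2)(-1) − (0)(-3) = 2
P_3→P_4: (0)(3) − (-1)(-1) = -1
P_4→P_5: (-1)(3) − (-5)(3) = 12
P_5→P_1: (-5)(0) − (-4)(3) = 12
Σ = 37
Area = |Σ|/2 = 18.5.
Net area = 201.5 − 18.5 = 183.

183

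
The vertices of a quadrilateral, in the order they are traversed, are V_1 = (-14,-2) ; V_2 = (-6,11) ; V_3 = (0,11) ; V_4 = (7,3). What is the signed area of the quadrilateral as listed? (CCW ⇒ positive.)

-140.5

Cross-terms: -166, -66, -77, 28  ⇒  Σ = -281
Signed area = Σ/2 = -140.5 (negative ⇒ clockwise traversal).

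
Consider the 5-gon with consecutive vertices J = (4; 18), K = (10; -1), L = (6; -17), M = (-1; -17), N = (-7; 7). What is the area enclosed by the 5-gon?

Apply Gauss's area formula: 2A = Σ (x_i·y_{i+1} − x_{i+1}·y_i), indices taken mod 5.
Cross-terms: -184, -164, -119, -126, -154  ⇒  Σ = -747
Area = |Σ|/2 = 373.5.

373.5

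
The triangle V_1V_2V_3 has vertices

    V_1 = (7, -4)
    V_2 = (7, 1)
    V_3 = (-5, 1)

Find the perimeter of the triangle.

|V_1V_2| = √((0)² + (5)²) = √25 = 5
|V_2V_3| = √((-12)² + (0)²) = √144 = 12
|V_3V_1| = √((12)² + (-5)²) = √169 = 13
Perimeter = 5 + 12 + 13 = 30.

30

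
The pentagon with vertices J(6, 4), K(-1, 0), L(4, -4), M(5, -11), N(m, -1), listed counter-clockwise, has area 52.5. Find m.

The doubled signed area Σ (x_i y_{i+1} − x_{i+1} y_i) is linear in m.
With m=0 it equals -15; the coefficient of m is 15 (from the two edges through N).
So 15·m + -15 = 2·52.5 = 105 ⇒ m = 8.

8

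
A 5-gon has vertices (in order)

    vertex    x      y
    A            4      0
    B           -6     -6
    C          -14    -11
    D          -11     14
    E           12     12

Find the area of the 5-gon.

Cross-terms: -24, -18, -317, -300, -48  ⇒  Σ = -707
Area = |Σ|/2 = 353.5.

353.5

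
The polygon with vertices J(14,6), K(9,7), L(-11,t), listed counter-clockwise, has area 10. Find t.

Write out the shoelace sum; only the two edges meeting at L involve t:
2·Area = [(9·t − (-11)·7) + ((-11)·6 − 14·t)] + 44
       = -5·t + 55 = 20
⇒ t = 7.

7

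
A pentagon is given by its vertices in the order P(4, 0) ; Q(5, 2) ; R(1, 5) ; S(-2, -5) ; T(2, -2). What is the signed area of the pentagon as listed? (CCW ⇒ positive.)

P→Q: (4)(2) − (5)(0) = 8
Q→R: (5)(5) − (1)(2) = 23
R→S: (1)(-5) − (-2)(5) = 5
S→T: (-2)(-2) − (2)(-5) = 14
T→P: (2)(0) − (4)(-2) = 8
Σ = 58
Signed area = Σ/2 = 29 (positive ⇒ counter-clockwise traversal).

29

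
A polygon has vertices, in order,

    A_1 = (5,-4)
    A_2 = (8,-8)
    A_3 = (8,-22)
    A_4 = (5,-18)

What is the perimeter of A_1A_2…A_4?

38

|A_1A_2| = √((3)² + (-4)²) = √25 = 5
|A_2A_3| = √((0)² + (-14)²) = √196 = 14
|A_3A_4| = √((-3)² + (4)²) = √25 = 5
|A_4A_1| = √((0)² + (14)²) = √196 = 14
Perimeter = 5 + 14 + 5 + 14 = 38.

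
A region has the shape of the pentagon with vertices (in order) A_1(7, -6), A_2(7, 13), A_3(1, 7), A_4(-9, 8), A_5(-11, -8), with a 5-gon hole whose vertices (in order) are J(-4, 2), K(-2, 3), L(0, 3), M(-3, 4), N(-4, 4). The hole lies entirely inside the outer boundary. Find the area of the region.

Outer boundary:
Apply the shoelace formula: 2A = Σ (x_i·y_{i+1} − x_{i+1}·y_i), indices taken mod 5.
Cross-terms: 133, 36, 71, 160, 122  ⇒  Σ = 522
Area = |Σ|/2 = 261.
Hole:
Σ = (-8) + (-6) + (9) + (4) + (8) = 7
Area = |Σ|/2 = 3.5.
Net area = 261 − 3.5 = 257.5.

257.5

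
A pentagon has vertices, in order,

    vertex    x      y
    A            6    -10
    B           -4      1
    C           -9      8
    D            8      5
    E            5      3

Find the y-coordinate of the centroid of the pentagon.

Apply the shoelace formula. First the cross-terms c_i = x_i·y_{i+1} − x_{i+1}·y_i:
  -34, -23, -109, -1, -68  ⇒  2A = -235, A = -117.5.
Then Σ (y_i + y_{i+1})·c_i = -850, so ȳ = -850 / (6·(-117.5)) = 170/141.

170/141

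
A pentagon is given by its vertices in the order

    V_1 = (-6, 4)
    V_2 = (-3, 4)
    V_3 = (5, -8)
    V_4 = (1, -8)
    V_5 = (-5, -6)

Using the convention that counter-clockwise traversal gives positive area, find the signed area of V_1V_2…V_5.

-71

Cross-terms: -12, 4, -32, -46, -56  ⇒  Σ = -142
Signed area = Σ/2 = -71 (negative ⇒ clockwise traversal).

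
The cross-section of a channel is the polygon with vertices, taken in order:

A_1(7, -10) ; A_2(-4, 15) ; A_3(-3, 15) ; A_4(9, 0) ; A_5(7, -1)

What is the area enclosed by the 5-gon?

Apply the shoelace formula: 2A = Σ (x_i·y_{i+1} − x_{i+1}·y_i), indices taken mod 5.
Cross-terms: 65, -15, -135, -9, -63  ⇒  Σ = -157
Area = |Σ|/2 = 78.5.

78.5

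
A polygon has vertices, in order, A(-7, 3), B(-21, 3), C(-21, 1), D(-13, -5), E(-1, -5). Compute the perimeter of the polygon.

|AB| = √((-14)² + (0)²) = √196 = 14
|BC| = √((0)² + (-2)²) = √4 = 2
|CD| = √((8)² + (-6)²) = √100 = 10
|DE| = √((12)² + (0)²) = √144 = 12
|EA| = √((-6)² + (8)²) = √100 = 10
Perimeter = 14 + 2 + 10 + 12 + 10 = 48.

48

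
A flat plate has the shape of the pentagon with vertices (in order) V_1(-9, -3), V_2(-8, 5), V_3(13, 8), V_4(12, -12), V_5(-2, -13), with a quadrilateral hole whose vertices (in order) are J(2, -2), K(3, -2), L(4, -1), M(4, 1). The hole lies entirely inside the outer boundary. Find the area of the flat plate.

Outer boundary:
Apply the shoelace (surveyor's) formula: 2A = Σ (x_i·y_{i+1} − x_{i+1}·y_i), indices taken mod 5.
Σ = (-69) + (-129) + (-252) + (-180) + (-111) = -741
Area = |Σ|/2 = 370.5.
Hole:
Σ = (2) + (5) + (8) + (-10) = 5
Area = |Σ|/2 = 2.5.
Net area = 370.5 − 2.5 = 368.

368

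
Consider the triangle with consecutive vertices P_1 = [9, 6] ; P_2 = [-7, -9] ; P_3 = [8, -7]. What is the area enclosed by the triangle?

Apply the shoelace (surveyor's) formula: 2A = Σ (x_i·y_{i+1} − x_{i+1}·y_i), indices taken mod 3.
P_1→P_2: (9)(-9) − (-7)(6) = -39
P_2→P_3: (-7)(-7) − (8)(-9) = 121
P_3→P_1: (8)(6) − (9)(-7) = 111
Σ = 193
Area = |Σ|/2 = 96.5.

96.5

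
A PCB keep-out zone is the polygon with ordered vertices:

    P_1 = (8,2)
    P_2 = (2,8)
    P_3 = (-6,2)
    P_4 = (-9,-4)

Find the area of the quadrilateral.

84

Apply Gauss's area formula: 2A = Σ (x_i·y_{i+1} − x_{i+1}·y_i), indices taken mod 4.
Cross-terms: 60, 52, 42, 14  ⇒  Σ = 168
Area = |Σ|/2 = 84.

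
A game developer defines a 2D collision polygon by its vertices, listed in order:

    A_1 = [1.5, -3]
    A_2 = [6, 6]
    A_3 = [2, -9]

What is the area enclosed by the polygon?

15.75

A_1→A_2: (1.5)(6) − (6)(-3) = 27
A_2→A_3: (6)(-9) − (2)(6) = -66
A_3→A_1: (2)(-3) − (1.5)(-9) = 7.5
Σ = -31.5
Area = |Σ|/2 = 15.75.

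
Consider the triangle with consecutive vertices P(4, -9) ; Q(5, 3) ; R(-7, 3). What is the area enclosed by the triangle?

72

Σ = (57) + (36) + (51) = 144
Area = |Σ|/2 = 72.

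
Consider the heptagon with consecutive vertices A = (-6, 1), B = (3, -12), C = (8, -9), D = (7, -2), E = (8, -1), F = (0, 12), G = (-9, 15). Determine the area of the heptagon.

239.5

Apply the shoelace (surveyor's) formula: 2A = Σ (x_i·y_{i+1} − x_{i+1}·y_i), indices taken mod 7.
A→B: (-6)(-12) − (3)(1) = 69
B→C: (3)(-9) − (8)(-12) = 69
C→D: (8)(-2) − (7)(-9) = 47
D→E: (7)(-1) − (8)(-2) = 9
E→F: (8)(12) − (0)(-1) = 96
F→G: (0)(15) − (-9)(12) = 108
G→A: (-9)(1) − (-6)(15) = 81
Σ = 479
Area = |Σ|/2 = 239.5.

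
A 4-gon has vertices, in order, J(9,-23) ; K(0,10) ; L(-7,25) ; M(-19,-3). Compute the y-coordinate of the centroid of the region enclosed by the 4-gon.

4/105

Apply the shoelace formula. First the cross-terms c_i = x_i·y_{i+1} − x_{i+1}·y_i:
  90, 70, 496, 464  ⇒  2A = 1120, A = 560.
Then Σ (y_i + y_{i+1})·c_i = 128, so ȳ = 128 / (6·560) = 4/105.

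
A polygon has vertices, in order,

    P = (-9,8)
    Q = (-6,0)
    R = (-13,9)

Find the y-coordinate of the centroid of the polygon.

Apply the shoelace formula. First the cross-terms c_i = x_i·y_{i+1} − x_{i+1}·y_i:
  48, -54, -23  ⇒  2A = -29, A = -14.5.
Then Σ (y_i + y_{i+1})·c_i = -493, so ȳ = -493 / (6·(-14.5)) = 17/3.

17/3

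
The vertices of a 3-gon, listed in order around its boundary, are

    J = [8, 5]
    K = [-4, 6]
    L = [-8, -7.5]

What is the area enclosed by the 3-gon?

83

J→K: (8)(6) − (-4)(5) = 68
K→L: (-4)(-7.5) − (-8)(6) = 78
L→J: (-8)(5) − (8)(-7.5) = 20
Σ = 166
Area = |Σ|/2 = 83.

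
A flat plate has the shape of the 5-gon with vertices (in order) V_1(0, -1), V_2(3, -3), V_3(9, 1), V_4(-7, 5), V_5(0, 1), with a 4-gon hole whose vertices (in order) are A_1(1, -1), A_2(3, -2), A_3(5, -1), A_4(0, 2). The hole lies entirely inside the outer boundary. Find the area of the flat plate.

31

Outer boundary:
Apply the shoelace (surveyor's) formula: 2A = Σ (x_i·y_{i+1} − x_{i+1}·y_i), indices taken mod 5.
Cross-terms: 3, 30, 52, -7, 0  ⇒  Σ = 78
Area = |Σ|/2 = 39.
Hole:
Apply the shoelace formula: 2A = Σ (x_i·y_{i+1} − x_{i+1}·y_i), indices taken mod 4.
Σ = (1) + (7) + (10) + (-2) = 16
Area = |Σ|/2 = 8.
Net area = 39 − 8 = 31.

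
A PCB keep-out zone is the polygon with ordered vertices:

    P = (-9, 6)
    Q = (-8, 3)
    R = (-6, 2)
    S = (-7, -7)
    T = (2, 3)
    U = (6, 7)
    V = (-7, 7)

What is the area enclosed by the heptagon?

90

Apply the shoelace formula: 2A = Σ (x_i·y_{i+1} − x_{i+1}·y_i), indices taken mod 7.
Σ = (21) + (2) + (56) + (-7) + (-4) + (91) + (21) = 180
Area = |Σ|/2 = 90.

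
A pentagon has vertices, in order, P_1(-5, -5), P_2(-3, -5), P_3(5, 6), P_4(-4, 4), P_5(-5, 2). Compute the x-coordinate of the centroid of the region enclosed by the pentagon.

Apply the surveyor's formula. First the cross-terms c_i = x_i·y_{i+1} − x_{i+1}·y_i:
  10, 7, 44, 12, 35  ⇒  2A = 108, A = 54.
Then Σ (x_i + x_{i+1})·c_i = -480, so x̄ = -480 / (6·54) = -40/27.

-40/27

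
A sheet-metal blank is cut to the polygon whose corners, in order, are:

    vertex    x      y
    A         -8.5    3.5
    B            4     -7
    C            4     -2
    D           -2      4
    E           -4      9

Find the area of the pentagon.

Apply the shoelace (surveyor's) formula: 2A = Σ (x_i·y_{i+1} − x_{i+1}·y_i), indices taken mod 5.
A→B: (-8.5)(-7) − (4)(3.5) = 45.5
B→C: (4)(-2) − (4)(-7) = 20
C→D: (4)(4) − (-2)(-2) = 12
D→E: (-2)(9) − (-4)(4) = -2
E→A: (-4)(3.5) − (-8.5)(9) = 62.5
Σ = 138
Area = |Σ|/2 = 69.

69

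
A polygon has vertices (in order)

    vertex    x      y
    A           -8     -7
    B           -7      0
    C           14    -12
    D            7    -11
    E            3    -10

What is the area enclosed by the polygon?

Apply the surveyor's formula: 2A = Σ (x_i·y_{i+1} − x_{i+1}·y_i), indices taken mod 5.
Σ = (-49) + (84) + (-70) + (-37) + (-101) = -173
Area = |Σ|/2 = 86.5.

86.5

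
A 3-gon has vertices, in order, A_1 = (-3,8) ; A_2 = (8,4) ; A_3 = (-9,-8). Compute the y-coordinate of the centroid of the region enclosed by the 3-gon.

Apply the shoelace (surveyor's) formula. First the cross-terms c_i = x_i·y_{i+1} − x_{i+1}·y_i:
  -76, -28, -96  ⇒  2A = -200, A = -100.
Then Σ (y_i + y_{i+1})·c_i = -800, so ȳ = -800 / (6·(-100)) = 4/3.

4/3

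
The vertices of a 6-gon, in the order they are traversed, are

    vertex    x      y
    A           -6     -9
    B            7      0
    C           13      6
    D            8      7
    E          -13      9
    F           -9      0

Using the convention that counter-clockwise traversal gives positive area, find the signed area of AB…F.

236.5

A→B: (-6)(0) − (7)(-9) = 63
B→C: (7)(6) − (13)(0) = 42
C→D: (13)(7) − (8)(6) = 43
D→E: (8)(9) − (-13)(7) = 163
E→F: (-13)(0) − (-9)(9) = 81
F→A: (-9)(-9) − (-6)(0) = 81
Σ = 473
Signed area = Σ/2 = 236.5 (positive ⇒ counter-clockwise traversal).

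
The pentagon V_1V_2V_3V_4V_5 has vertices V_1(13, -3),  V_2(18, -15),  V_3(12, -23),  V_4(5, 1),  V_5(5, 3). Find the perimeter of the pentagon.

|V_1V_2| = √((5)² + (-12)²) = √169 = 13
|V_2V_3| = √((-6)² + (-8)²) = √100 = 10
|V_3V_4| = √((-7)² + (24)²) = √625 = 25
|V_4V_5| = √((0)² + (2)²) = √4 = 2
|V_5V_1| = √((8)² + (-6)²) = √100 = 10
Perimeter = 13 + 10 + 25 + 2 + 10 = 60.

60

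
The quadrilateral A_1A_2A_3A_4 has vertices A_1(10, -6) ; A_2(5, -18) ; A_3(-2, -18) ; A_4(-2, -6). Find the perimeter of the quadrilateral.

44

|A_1A_2| = √((-5)² + (-12)²) = √169 = 13
|A_2A_3| = √((-7)² + (0)²) = √49 = 7
|A_3A_4| = √((0)² + (12)²) = √144 = 12
|A_4A_1| = √((12)² + (0)²) = √144 = 12
Perimeter = 13 + 7 + 12 + 12 = 44.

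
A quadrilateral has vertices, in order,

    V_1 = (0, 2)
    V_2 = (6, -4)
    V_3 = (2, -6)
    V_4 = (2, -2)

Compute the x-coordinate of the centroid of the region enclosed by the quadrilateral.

Apply the shoelace (surveyor's) formula. First the cross-terms c_i = x_i·y_{i+1} − x_{i+1}·y_i:
  -12, -28, 8, 4  ⇒  2A = -28, A = -14.
Then Σ (x_i + x_{i+1})·c_i = -256, so x̄ = -256 / (6·(-14)) = 64/21.

64/21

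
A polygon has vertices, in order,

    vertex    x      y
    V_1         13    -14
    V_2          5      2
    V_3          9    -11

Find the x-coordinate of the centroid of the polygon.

Apply Gauss's area formula. First the cross-terms c_i = x_i·y_{i+1} − x_{i+1}·y_i:
  96, -73, 17  ⇒  2A = 40, A = 20.
Then Σ (x_i + x_{i+1})·c_i = 1080, so x̄ = 1080 / (6·20) = 9.

9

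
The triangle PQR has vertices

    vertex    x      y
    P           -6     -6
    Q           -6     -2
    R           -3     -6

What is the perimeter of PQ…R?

|PQ| = √((0)² + (4)²) = √16 = 4
|QR| = √((3)² + (-4)²) = √25 = 5
|RP| = √((-3)² + (0)²) = √9 = 3
Perimeter = 4 + 5 + 3 = 12.

12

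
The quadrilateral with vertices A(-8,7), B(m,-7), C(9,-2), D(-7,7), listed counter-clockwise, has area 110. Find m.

-5

The doubled signed area Σ (x_i y_{i+1} − x_{i+1} y_i) is linear in m.
With m=0 it equals 175; the coefficient of m is -9 (from the two edges through B).
So -9·m + 175 = 2·110 = 220 ⇒ m = -5.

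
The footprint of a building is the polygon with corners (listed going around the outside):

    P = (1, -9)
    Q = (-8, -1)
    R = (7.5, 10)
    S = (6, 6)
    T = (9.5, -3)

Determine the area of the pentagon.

Apply the shoelace (surveyor's) formula: 2A = Σ (x_i·y_{i+1} − x_{i+1}·y_i), indices taken mod 5.
P→Q: (1)(-1) − (-8)(-9) = -73
Q→R: (-8)(10) − (7.5)(-1) = -72.5
R→S: (7.5)(6) − (6)(10) = -15
S→T: (6)(-3) − (9.5)(6) = -75
T→P: (9.5)(-9) − (1)(-3) = -82.5
Σ = -318
Area = |Σ|/2 = 159.

159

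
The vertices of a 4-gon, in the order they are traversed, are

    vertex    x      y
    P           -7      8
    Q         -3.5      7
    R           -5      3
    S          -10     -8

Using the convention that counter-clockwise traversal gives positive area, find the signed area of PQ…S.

Apply the shoelace (surveyor's) formula: 2A = Σ (x_i·y_{i+1} − x_{i+1}·y_i), indices taken mod 4.
Σ = (-21) + (24.5) + (70) + (-136) = -62.5
Signed area = Σ/2 = -31.25 (negative ⇒ clockwise traversal).

-31.25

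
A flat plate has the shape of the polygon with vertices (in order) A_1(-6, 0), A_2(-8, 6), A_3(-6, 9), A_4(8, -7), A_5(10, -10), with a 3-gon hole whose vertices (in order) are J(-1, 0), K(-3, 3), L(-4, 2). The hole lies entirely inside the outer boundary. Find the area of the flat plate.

Outer boundary:
Σ = (-36) + (-36) + (-30) + (-10) + (-60) = -172
Area = |Σ|/2 = 86.
Hole:
Σ = (-3) + (6) + (2) = 5
Area = |Σ|/2 = 2.5.
Net area = 86 − 2.5 = 83.5.

83.5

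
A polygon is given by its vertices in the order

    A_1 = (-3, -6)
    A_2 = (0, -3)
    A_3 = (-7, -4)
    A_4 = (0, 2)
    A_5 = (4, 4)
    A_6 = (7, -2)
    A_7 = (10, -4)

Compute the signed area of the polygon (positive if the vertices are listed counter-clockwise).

-75

Cross-terms: 9, -21, -14, -8, -36, -8, -72  ⇒  Σ = -150
Signed area = Σ/2 = -75 (negative ⇒ clockwise traversal).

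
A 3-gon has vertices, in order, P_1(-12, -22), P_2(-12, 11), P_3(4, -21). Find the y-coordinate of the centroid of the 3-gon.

Apply the shoelace formula. First the cross-terms c_i = x_i·y_{i+1} − x_{i+1}·y_i:
  -396, 208, -340  ⇒  2A = -528, A = -264.
Then Σ (y_i + y_{i+1})·c_i = 16896, so ȳ = 16896 / (6·(-264)) = -32/3.

-32/3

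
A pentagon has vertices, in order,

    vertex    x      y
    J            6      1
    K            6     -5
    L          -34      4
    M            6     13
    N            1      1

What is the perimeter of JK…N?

|JK| = √((0)² + (-6)²) = √36 = 6
|KL| = √((-40)² + (9)²) = √1681 = 41
|LM| = √((40)² + (9)²) = √1681 = 41
|MN| = √((-5)² + (-12)²) = √169 = 13
|NJ| = √((5)² + (0)²) = √25 = 5
Perimeter = 6 + 41 + 41 + 13 + 5 = 106.

106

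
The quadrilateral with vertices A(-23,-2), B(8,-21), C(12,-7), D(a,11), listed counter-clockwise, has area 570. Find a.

The doubled signed area Σ (x_i y_{i+1} − x_{i+1} y_i) is linear in a.
With a=0 it equals 1080; the coefficient of a is 5 (from the two edges through D).
So 5·a + 1080 = 2·570 = 1140 ⇒ a = 12.

12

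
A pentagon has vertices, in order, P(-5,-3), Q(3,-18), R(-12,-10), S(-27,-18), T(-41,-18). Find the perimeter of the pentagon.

|PQ| = √((8)² + (-15)²) = √289 = 17
|QR| = √((-15)² + (8)²) = √289 = 17
|RS| = √((-15)² + (-8)²) = √289 = 17
|ST| = √((-14)² + (0)²) = √196 = 14
|TP| = √((36)² + (15)²) = √1521 = 39
Perimeter = 17 + 17 + 17 + 14 + 39 = 104.

104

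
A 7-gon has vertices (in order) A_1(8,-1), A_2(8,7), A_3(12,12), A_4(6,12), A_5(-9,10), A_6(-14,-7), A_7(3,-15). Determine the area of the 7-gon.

Apply the shoelace formula: 2A = Σ (x_i·y_{i+1} − x_{i+1}·y_i), indices taken mod 7.
A_1→A_2: (8)(7) − (8)(-1) = 64
A_2→A_3: (8)(12) − (12)(7) = 12
A_3→A_4: (12)(12) − (6)(12) = 72
A_4→A_5: (6)(10) − (-9)(12) = 168
A_5→A_6: (-9)(-7) − (-14)(10) = 203
A_6→A_7: (-14)(-15) − (3)(-7) = 231
A_7→A_1: (3)(-1) − (8)(-15) = 117
Σ = 867
Area = |Σ|/2 = 433.5.

433.5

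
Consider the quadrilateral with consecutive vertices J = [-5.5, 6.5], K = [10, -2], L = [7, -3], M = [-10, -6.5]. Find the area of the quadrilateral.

123.125

Apply the shoelace (surveyor's) formula: 2A = Σ (x_i·y_{i+1} − x_{i+1}·y_i), indices taken mod 4.
Cross-terms: -54, -16, -75.5, -100.75  ⇒  Σ = -246.25
Area = |Σ|/2 = 123.125.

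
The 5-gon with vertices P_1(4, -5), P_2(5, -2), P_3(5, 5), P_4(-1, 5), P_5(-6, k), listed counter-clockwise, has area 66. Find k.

Write out the shoelace sum; only the two edges meeting at P_5 involve k:
2·Area = [((-1)·k − (-6)·5) + ((-6)·(-5) − 4·k)] + 82
       = -5·k + 142 = 132
⇒ k = 2.

2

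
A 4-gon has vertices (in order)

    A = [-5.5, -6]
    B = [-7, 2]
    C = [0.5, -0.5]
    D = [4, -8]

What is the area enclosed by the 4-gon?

60.25

Apply Gauss's area formula: 2A = Σ (x_i·y_{i+1} − x_{i+1}·y_i), indices taken mod 4.
A→B: (-5.5)(2) − (-7)(-6) = -53
B→C: (-7)(-0.5) − (0.5)(2) = 2.5
C→D: (0.5)(-8) − (4)(-0.5) = -2
D→A: (4)(-6) − (-5.5)(-8) = -68
Σ = -120.5
Area = |Σ|/2 = 60.25.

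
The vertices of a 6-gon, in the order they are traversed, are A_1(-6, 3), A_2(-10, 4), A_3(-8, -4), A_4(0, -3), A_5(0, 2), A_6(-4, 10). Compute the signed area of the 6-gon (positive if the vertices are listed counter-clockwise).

79

Σ = (6) + (72) + (24) + (0) + (8) + (48) = 158
Signed area = Σ/2 = 79 (positive ⇒ counter-clockwise traversal).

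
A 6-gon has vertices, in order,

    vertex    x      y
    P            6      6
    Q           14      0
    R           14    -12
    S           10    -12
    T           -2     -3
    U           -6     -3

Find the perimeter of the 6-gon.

60

|PQ| = √((8)² + (-6)²) = √100 = 10
|QR| = √((0)² + (-12)²) = √144 = 12
|RS| = √((-4)² + (0)²) = √16 = 4
|ST| = √((-12)² + (9)²) = √225 = 15
|TU| = √((-4)² + (0)²) = √16 = 4
|UP| = √((12)² + (9)²) = √225 = 15
Perimeter = 10 + 12 + 4 + 15 + 4 + 15 = 60.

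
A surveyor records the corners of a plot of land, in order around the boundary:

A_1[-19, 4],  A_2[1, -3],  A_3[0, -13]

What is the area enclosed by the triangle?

A_1→A_2: (-19)(-3) − (1)(4) = 53
A_2→A_3: (1)(-13) − (0)(-3) = -13
A_3→A_1: (0)(4) − (-19)(-13) = -247
Σ = -207
Area = |Σ|/2 = 103.5.

103.5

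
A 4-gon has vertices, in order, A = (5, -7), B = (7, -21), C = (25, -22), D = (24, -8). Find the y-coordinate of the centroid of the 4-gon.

Apply the surveyor's formula. First the cross-terms c_i = x_i·y_{i+1} − x_{i+1}·y_i:
  -56, 371, 328, -128  ⇒  2A = 515, A = 257.5.
Then Σ (y_i + y_{i+1})·c_i = -22305, so ȳ = -22305 / (6·257.5) = -1487/103.

-1487/103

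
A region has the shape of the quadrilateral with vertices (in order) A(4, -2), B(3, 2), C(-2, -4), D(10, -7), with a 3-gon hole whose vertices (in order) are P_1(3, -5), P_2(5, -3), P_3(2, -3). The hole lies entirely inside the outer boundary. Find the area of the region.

Outer boundary:
Cross-terms: 14, -8, 54, 8  ⇒  Σ = 68
Area = |Σ|/2 = 34.
Hole:
Apply the shoelace (surveyor's) formula: 2A = Σ (x_i·y_{i+1} − x_{i+1}·y_i), indices taken mod 3.
Σ = (16) + (-9) + (-1) = 6
Area = |Σ|/2 = 3.
Net area = 34 − 3 = 31.

31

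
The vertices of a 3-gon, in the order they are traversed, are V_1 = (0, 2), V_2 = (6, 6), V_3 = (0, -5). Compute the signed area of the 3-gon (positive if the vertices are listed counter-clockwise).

-21

Apply the shoelace formula: 2A = Σ (x_i·y_{i+1} − x_{i+1}·y_i), indices taken mod 3.
Cross-terms: -12, -30, 0  ⇒  Σ = -42
Signed area = Σ/2 = -21 (negative ⇒ clockwise traversal).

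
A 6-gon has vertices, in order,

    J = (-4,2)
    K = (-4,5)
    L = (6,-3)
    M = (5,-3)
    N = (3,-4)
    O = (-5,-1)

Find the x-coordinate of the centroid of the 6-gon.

Apply the shoelace formula. First the cross-terms c_i = x_i·y_{i+1} − x_{i+1}·y_i:
  -12, -18, -3, -11, -23, -14  ⇒  2A = -81, A = -40.5.
Then Σ (x_i + x_{i+1})·c_i = 111, so x̄ = 111 / (6·(-40.5)) = -37/81.

-37/81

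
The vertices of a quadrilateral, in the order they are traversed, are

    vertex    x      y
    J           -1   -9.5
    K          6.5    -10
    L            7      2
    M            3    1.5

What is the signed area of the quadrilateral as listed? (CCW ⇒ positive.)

Apply Gauss's area formula: 2A = Σ (x_i·y_{i+1} − x_{i+1}·y_i), indices taken mod 4.
Σ = (71.75) + (83) + (4.5) + (-27) = 132.25
Signed area = Σ/2 = 66.125 (positive ⇒ counter-clockwise traversal).

66.125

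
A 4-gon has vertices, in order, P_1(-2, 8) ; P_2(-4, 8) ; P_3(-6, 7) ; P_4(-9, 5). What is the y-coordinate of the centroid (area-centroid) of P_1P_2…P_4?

Apply Gauss's area formula. First the cross-terms c_i = x_i·y_{i+1} − x_{i+1}·y_i:
  16, 20, 33, -62  ⇒  2A = 7, A = 3.5.
Then Σ (y_i + y_{i+1})·c_i = 146, so ȳ = 146 / (6·3.5) = 146/21.

146/21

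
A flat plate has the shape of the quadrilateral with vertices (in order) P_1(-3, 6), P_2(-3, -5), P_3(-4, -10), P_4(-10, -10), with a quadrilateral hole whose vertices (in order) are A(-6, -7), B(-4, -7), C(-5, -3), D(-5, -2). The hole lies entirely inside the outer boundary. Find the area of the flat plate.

Outer boundary:
Σ = (33) + (10) + (-60) + (-90) = -107
Area = |Σ|/2 = 53.5.
Hole:
Apply the shoelace (surveyor's) formula: 2A = Σ (x_i·y_{i+1} − x_{i+1}·y_i), indices taken mod 4.
A→B: (-6)(-7) − (-4)(-7) = 14
B→C: (-4)(-3) − (-5)(-7) = -23
C→D: (-5)(-2) − (-5)(-3) = -5
D→A: (-5)(-7) − (-6)(-2) = 23
Σ = 9
Area = |Σ|/2 = 4.5.
Net area = 53.5 − 4.5 = 49.

49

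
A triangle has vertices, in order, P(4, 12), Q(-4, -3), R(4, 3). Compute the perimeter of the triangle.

36

|PQ| = √((-8)² + (-15)²) = √289 = 17
|QR| = √((8)² + (6)²) = √100 = 10
|RP| = √((0)² + (9)²) = √81 = 9
Perimeter = 17 + 10 + 9 = 36.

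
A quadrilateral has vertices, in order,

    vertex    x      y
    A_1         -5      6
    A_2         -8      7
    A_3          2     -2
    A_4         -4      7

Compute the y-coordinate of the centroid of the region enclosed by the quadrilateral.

Apply the surveyor's formula. First the cross-terms c_i = x_i·y_{i+1} − x_{i+1}·y_i:
  13, 2, 6, 11  ⇒  2A = 32, A = 16.
Then Σ (y_i + y_{i+1})·c_i = 352, so ȳ = 352 / (6·16) = 11/3.

11/3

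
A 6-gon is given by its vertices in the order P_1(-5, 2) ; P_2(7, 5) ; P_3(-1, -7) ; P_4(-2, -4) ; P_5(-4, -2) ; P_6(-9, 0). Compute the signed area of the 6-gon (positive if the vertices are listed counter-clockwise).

Apply the surveyor's formula: 2A = Σ (x_i·y_{i+1} − x_{i+1}·y_i), indices taken mod 6.
Cross-terms: -39, -44, -10, -12, -18, -18  ⇒  Σ = -141
Signed area = Σ/2 = -70.5 (negative ⇒ clockwise traversal).

-70.5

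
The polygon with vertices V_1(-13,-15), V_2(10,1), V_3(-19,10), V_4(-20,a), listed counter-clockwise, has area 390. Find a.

-4

Write out the shoelace sum; only the two edges meeting at V_4 involve a:
2·Area = [((-19)·a − (-20)·10) + ((-20)·(-15) − (-13)·a)] + 256
       = -6·a + 756 = 780
⇒ a = -4.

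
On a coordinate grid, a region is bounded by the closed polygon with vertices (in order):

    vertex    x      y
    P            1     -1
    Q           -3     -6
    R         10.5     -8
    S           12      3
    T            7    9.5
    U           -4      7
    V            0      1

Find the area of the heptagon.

190.25

Σ = (-9) + (87) + (127.5) + (93) + (87) + (-4) + (-1) = 380.5
Area = |Σ|/2 = 190.25.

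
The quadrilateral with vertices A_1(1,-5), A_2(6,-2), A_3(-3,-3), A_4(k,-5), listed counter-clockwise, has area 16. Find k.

-4

Write out the shoelace sum; only the two edges meeting at A_4 involve k:
2·Area = [((-3)·(-5) − k·(-3)) + (k·(-5) − 1·(-5))] + 4
       = -2·k + 24 = 32
⇒ k = -4.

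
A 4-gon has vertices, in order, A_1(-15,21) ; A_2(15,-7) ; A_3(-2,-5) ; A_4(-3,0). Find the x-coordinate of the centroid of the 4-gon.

Apply the shoelace (surveyor's) formula. First the cross-terms c_i = x_i·y_{i+1} − x_{i+1}·y_i:
  -210, -89, -15, -63  ⇒  2A = -377, A = -188.5.
Then Σ (x_i + x_{i+1})·c_i = 52, so x̄ = 52 / (6·(-188.5)) = -4/87.

-4/87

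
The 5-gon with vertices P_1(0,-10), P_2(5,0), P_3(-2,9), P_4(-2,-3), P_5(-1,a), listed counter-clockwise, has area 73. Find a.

The doubled signed area Σ (x_i y_{i+1} − x_{i+1} y_i) is linear in a.
With a=0 it equals 126; the coefficient of a is -2 (from the two edges through P_5).
So -2·a + 126 = 2·73 = 146 ⇒ a = -10.

-10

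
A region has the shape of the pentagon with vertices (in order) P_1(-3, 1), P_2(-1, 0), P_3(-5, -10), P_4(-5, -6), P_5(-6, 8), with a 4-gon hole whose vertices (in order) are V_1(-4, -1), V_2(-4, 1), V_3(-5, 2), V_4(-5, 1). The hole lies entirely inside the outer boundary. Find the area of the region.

32

Outer boundary:
Apply the shoelace formula: 2A = Σ (x_i·y_{i+1} − x_{i+1}·y_i), indices taken mod 5.
Cross-terms: 1, 10, -20, -76, 18  ⇒  Σ = -67
Area = |Σ|/2 = 33.5.
Hole:
Apply the shoelace (surveyor's) formula: 2A = Σ (x_i·y_{i+1} − x_{i+1}·y_i), indices taken mod 4.
V_1→V_2: (-4)(1) − (-4)(-1) = -8
V_2→V_3: (-4)(2) − (-5)(1) = -3
V_3→V_4: (-5)(1) − (-5)(2) = 5
V_4→V_1: (-5)(-1) − (-4)(1) = 9
Σ = 3
Area = |Σ|/2 = 1.5.
Net area = 33.5 − 1.5 = 32.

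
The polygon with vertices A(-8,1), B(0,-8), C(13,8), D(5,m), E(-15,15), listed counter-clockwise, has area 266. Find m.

8

Write out the shoelace sum; only the two edges meeting at D involve m:
2·Area = [(13·m − 5·8) + (5·15 − (-15)·m)] + 273
       = 28·m + 308 = 532
⇒ m = 8.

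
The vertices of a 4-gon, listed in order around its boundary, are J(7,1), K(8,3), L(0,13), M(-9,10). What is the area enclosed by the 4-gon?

77.5

J→K: (7)(3) − (8)(1) = 13
K→L: (8)(13) − (0)(3) = 104
L→M: (0)(10) − (-9)(13) = 117
M→J: (-9)(1) − (7)(10) = -79
Σ = 155
Area = |Σ|/2 = 77.5.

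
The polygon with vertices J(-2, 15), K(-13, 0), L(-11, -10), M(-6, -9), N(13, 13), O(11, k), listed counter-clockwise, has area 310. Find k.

13

Write out the shoelace sum; only the two edges meeting at O involve k:
2·Area = [(13·k − 11·13) + (11·15 − (-2)·k)] + 403
       = 15·k + 425 = 620
⇒ k = 13.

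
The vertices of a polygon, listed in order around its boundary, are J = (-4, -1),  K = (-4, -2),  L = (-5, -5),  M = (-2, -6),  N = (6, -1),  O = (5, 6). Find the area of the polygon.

Apply Gauss's area formula: 2A = Σ (x_i·y_{i+1} − x_{i+1}·y_i), indices taken mod 6.
J→K: (-4)(-2) − (-4)(-1) = 4
K→L: (-4)(-5) − (-5)(-2) = 10
L→M: (-5)(-6) − (-2)(-5) = 20
M→N: (-2)(-1) − (6)(-6) = 38
N→O: (6)(6) − (5)(-1) = 41
O→J: (5)(-1) − (-4)(6) = 19
Σ = 132
Area = |Σ|/2 = 66.

66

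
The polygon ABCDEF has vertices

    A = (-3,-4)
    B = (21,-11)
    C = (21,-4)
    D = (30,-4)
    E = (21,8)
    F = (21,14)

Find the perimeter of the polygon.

|AB| = √((24)² + (-7)²) = √625 = 25
|BC| = √((0)² + (7)²) = √49 = 7
|CD| = √((9)² + (0)²) = √81 = 9
|DE| = √((-9)² + (12)²) = √225 = 15
|EF| = √((0)² + (6)²) = √36 = 6
|FA| = √((-24)² + (-18)²) = √900 = 30
Perimeter = 25 + 7 + 9 + 15 + 6 + 30 = 92.

92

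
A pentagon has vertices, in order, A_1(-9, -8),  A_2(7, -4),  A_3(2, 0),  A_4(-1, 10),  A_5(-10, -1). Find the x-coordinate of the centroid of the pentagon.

Apply the shoelace formula. First the cross-terms c_i = x_i·y_{i+1} − x_{i+1}·y_i:
  92, 8, 20, 101, 71  ⇒  2A = 292, A = 146.
Then Σ (x_i + x_{i+1})·c_i = -2552, so x̄ = -2552 / (6·146) = -638/219.

-638/219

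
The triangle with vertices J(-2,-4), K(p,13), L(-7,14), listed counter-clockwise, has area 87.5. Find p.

3

Write out the shoelace sum; only the two edges meeting at K involve p:
2·Area = [((-2)·13 − p·(-4)) + (p·14 − (-7)·13)] + 56
       = 18·p + 121 = 175
⇒ p = 3.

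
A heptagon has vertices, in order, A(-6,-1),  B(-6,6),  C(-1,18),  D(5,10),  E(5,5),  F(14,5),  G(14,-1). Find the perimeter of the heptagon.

|AB| = √((0)² + (7)²) = √49 = 7
|BC| = √((5)² + (12)²) = √169 = 13
|CD| = √((6)² + (-8)²) = √100 = 10
|DE| = √((0)² + (-5)²) = √25 = 5
|EF| = √((9)² + (0)²) = √81 = 9
|FG| = √((0)² + (-6)²) = √36 = 6
|GA| = √((-20)² + (0)²) = √400 = 20
Perimeter = 7 + 13 + 10 + 5 + 9 + 6 + 20 = 70.

70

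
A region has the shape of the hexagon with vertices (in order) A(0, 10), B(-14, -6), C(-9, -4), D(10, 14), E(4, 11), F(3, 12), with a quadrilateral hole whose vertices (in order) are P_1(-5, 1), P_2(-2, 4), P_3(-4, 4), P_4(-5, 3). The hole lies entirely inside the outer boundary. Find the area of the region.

73.5

Outer boundary:
Apply Gauss's area formula: 2A = Σ (x_i·y_{i+1} − x_{i+1}·y_i), indices taken mod 6.
Σ = (140) + (2) + (-86) + (54) + (15) + (30) = 155
Area = |Σ|/2 = 77.5.
Hole:
Apply the shoelace formula: 2A = Σ (x_i·y_{i+1} − x_{i+1}·y_i), indices taken mod 4.
Cross-terms: -18, 8, 8, 10  ⇒  Σ = 8
Area = |Σ|/2 = 4.
Net area = 77.5 − 4 = 73.5.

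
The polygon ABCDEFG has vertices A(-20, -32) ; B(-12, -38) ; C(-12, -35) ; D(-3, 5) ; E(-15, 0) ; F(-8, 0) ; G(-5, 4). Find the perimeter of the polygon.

118

|AB| = √((8)² + (-6)²) = √100 = 10
|BC| = √((0)² + (3)²) = √9 = 3
|CD| = √((9)² + (40)²) = √1681 = 41
|DE| = √((-12)² + (-5)²) = √169 = 13
|EF| = √((7)² + (0)²) = √49 = 7
|FG| = √((3)² + (4)²) = √25 = 5
|GA| = √((-15)² + (-36)²) = √1521 = 39
Perimeter = 10 + 3 + 41 + 13 + 7 + 5 + 39 = 118.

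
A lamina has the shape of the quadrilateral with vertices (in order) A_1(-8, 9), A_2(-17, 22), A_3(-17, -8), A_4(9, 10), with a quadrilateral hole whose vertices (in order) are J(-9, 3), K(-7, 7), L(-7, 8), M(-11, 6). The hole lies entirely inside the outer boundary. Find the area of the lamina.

Outer boundary:
A_1→A_2: (-8)(22) − (-17)(9) = -23
A_2→A_3: (-17)(-8) − (-17)(22) = 510
A_3→A_4: (-17)(10) − (9)(-8) = -98
A_4→A_1: (9)(9) − (-8)(10) = 161
Σ = 550
Area = |Σ|/2 = 275.
Hole:
Σ = (-42) + (-7) + (46) + (21) = 18
Area = |Σ|/2 = 9.
Net area = 275 − 9 = 266.

266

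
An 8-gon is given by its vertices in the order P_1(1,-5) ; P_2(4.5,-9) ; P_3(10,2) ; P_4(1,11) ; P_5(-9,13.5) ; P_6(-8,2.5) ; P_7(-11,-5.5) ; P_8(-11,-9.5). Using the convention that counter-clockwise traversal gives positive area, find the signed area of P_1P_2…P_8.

Apply the shoelace (surveyor's) formula: 2A = Σ (x_i·y_{i+1} − x_{i+1}·y_i), indices taken mod 8.
Σ = (13.5) + (99) + (108) + (112.5) + (85.5) + (71.5) + (44) + (64.5) = 598.5
Signed area = Σ/2 = 299.25 (positive ⇒ counter-clockwise traversal).

299.25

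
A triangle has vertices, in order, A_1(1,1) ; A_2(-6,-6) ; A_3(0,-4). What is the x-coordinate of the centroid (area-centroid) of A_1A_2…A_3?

Apply the shoelace (surveyor's) formula. First the cross-terms c_i = x_i·y_{i+1} − x_{i+1}·y_i:
  0, 24, 4  ⇒  2A = 28, A = 14.
Then Σ (x_i + x_{i+1})·c_i = -140, so x̄ = -140 / (6·14) = -5/3.

-5/3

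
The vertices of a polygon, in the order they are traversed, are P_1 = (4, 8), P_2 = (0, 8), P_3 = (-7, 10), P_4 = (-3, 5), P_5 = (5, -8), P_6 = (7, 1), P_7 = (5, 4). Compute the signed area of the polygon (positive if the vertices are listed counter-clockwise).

95

Apply the shoelace (surveyor's) formula: 2A = Σ (x_i·y_{i+1} − x_{i+1}·y_i), indices taken mod 7.
Σ = (32) + (56) + (-5) + (-1) + (61) + (23) + (24) = 190
Signed area = Σ/2 = 95 (positive ⇒ counter-clockwise traversal).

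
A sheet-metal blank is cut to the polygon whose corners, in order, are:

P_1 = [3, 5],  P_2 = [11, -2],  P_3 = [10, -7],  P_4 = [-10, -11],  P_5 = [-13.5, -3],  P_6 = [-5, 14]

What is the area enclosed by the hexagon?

343.75

Apply the surveyor's formula: 2A = Σ (x_i·y_{i+1} − x_{i+1}·y_i), indices taken mod 6.
Σ = (-61) + (-57) + (-180) + (-118.5) + (-204) + (-67) = -687.5
Area = |Σ|/2 = 343.75.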